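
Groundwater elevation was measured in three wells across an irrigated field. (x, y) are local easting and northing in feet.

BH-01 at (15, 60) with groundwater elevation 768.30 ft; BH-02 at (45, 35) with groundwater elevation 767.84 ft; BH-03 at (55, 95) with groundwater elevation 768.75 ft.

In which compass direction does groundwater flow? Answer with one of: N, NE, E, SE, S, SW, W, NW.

S

With h = a·x + b·y + c and BH-01 as origin, the differences give:
  30·a + (-25)·b = -0.46
  40·a + 35·b = +0.45
Eliminate b (×35 and ×(-25), subtract): 2050·a = -4.850 → a = ∂h/∂x = -0.002366
Back-substitute: b = ∂h/∂y = +0.01556.
Flow = −∇h = (+0.002366 east, -0.01556 north), which points south.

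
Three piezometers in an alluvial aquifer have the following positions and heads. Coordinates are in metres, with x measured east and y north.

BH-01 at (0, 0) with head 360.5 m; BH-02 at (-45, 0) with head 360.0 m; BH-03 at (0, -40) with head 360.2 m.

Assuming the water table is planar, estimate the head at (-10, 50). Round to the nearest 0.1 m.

360.8 m

∂h/∂x = (360.0 − 360.5) / (-45 − 0) = +0.01111
∂h/∂y = (360.2 − 360.5) / (-40 − 0) = +0.007500
h(-10, 50) = 360.5 + (+0.01111)·(-10) + (+0.007500)·(50) = 360.5 -0.111 +0.375 = 360.764 m.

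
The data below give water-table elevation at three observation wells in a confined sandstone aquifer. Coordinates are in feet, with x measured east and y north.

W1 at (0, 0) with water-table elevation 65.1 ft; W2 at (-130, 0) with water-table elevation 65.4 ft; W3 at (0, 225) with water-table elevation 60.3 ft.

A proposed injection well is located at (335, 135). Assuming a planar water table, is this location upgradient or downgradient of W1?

downgradient

∂h/∂x = (65.4 − 65.1) / (-130 − 0) = -0.002308
∂h/∂y = (60.3 − 65.1) / (225 − 0) = -0.02133
Head at (335, 135) = 65.1 + (-0.002308)·(335) + (-0.02133)·(135) = 61.45 ft.
That is lower than the 65.1 ft at W1, so the point is downgradient.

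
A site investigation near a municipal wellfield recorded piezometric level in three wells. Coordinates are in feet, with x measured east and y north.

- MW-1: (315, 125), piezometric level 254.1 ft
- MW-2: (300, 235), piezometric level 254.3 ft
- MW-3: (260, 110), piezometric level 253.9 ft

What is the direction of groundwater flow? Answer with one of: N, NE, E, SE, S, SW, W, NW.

Differences from MW-1: to MW-2 (Δx, Δy, Δh) = (-15, 110, +0.2); to MW-3 = (-55, -15, -0.2).
Determinant of the coordinate differences = (-15)·(-15) − (-55)·110 = 6275.
∂h/∂x = [(+0.2)·(-15) − (-0.2)·110] / 6275 = +0.003028
∂h/∂y = [(-15)·(-0.2) − (-55)·(+0.2)] / 6275 = +0.002231
Flow = −∇h = (-0.003028 east, -0.002231 north), which points southwest.

SW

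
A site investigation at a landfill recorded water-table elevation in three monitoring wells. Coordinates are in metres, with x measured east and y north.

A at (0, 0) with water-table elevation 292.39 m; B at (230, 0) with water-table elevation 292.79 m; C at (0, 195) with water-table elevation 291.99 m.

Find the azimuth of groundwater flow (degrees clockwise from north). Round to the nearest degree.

320°

∂h/∂x = (292.79 − 292.39) / (230 − 0) = +0.001739
∂h/∂y = (291.99 − 292.39) / (195 − 0) = -0.002051
Flow direction (−∇h) has components (-0.001739 E, +0.002051 N).
Azimuth = atan2(E, N) = atan2(-0.001739, +0.002051) = 319.7° ≈ 320°.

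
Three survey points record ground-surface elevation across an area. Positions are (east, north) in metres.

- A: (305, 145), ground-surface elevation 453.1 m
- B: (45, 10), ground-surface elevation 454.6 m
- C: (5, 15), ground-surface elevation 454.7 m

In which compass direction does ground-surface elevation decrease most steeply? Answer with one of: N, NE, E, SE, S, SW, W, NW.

Differences from A: to B (Δx, Δy, Δh) = (-260, -135, +1.5); to C = (-300, -130, +1.6).
Determinant of the coordinate differences = (-260)·(-130) − (-300)·(-135) = -6700.
∂z/∂x = [(+1.5)·(-130) − (+1.6)·(-135)] / -6700 = -0.003134
∂z/∂y = [(-260)·(+1.6) − (-300)·(+1.5)] / -6700 = -0.005075
Steepest decrease is along −∇f = (+0.003134 E, +0.005075 N) → northeast.

NE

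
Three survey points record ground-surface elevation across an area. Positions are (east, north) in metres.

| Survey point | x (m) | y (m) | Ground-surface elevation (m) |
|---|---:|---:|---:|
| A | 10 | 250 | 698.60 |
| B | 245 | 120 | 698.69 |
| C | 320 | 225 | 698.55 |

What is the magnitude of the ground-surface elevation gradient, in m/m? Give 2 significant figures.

0.0012 m/m

Differences from A: to B (Δx, Δy, Δh) = (235, -130, +0.09); to C = (310, -25, -0.05).
Determinant of the coordinate differences = 235·(-25) − 310·(-130) = 34425.
∂z/∂x = [(+0.09)·(-25) − (-0.05)·(-130)] / 34425 = -0.0002542
∂z/∂y = [235·(-0.05) − 310·(+0.09)] / 34425 = -0.001152
|∇f| = √(-0.0002542² + -0.001152²) = 0.00118 m/m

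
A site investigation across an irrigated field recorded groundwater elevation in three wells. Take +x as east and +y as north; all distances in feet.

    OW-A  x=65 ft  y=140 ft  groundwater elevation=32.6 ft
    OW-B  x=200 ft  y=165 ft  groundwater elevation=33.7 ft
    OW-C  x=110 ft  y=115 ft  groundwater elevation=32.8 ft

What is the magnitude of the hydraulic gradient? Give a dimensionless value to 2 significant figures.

With h = a·x + b·y + c and OW-A as origin, the differences give:
  135·a + 25·b = +1.1
  45·a + (-25)·b = +0.2
Eliminate b (×(-25) and ×25, subtract): -4500·a = -32.50 → a = ∂h/∂x = +0.007222
Back-substitute: b = ∂h/∂y = +0.005000.
|∇h| = √(0.007222² + 0.005000²) = 0.008784

0.0088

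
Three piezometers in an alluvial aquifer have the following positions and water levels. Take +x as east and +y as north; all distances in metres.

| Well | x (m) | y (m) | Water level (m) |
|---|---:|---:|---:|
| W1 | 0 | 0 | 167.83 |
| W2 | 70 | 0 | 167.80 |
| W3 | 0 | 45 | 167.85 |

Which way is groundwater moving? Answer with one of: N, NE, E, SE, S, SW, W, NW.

∂h/∂x = (167.80 − 167.83) / (70 − 0) = -0.0004286
∂h/∂y = (167.85 − 167.83) / (45 − 0) = +0.0004444
Flow = −∇h = (+0.0004286 east, -0.0004444 north), which points southeast.

SE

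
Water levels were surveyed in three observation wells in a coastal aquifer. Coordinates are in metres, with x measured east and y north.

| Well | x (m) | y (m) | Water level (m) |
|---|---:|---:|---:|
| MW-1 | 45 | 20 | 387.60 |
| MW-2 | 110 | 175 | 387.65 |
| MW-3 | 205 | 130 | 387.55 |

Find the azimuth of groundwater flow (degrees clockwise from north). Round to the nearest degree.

Three-point gradient (reference MW-1): Δ to MW-2 = (65, 155, +0.05), Δ to MW-3 = (160, 110, -0.05).
∂h/∂x = -0.0007507, ∂h/∂y = +0.0006374 (det = -17650).
Flow direction (−∇h) has components (+0.0007507 E, -0.0006374 N).
Azimuth = atan2(E, N) = atan2(+0.0007507, -0.0006374) = 130.3° ≈ 130°.

130°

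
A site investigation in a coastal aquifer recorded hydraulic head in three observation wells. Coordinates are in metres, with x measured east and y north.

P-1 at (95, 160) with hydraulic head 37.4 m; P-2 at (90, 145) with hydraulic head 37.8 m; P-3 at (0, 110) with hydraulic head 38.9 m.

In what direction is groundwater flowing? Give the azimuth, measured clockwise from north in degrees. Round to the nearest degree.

005°

Differences from P-1: to P-2 (Δx, Δy, Δh) = (-5, -15, +0.4); to P-3 = (-95, -50, +1.5).
Solve a·Δx + b·Δy = Δh: det = (-5)·(-50) − (-95)·(-15) = -1175.
∂h/∂x = [(+0.4)·(-50) − (+1.5)·(-15)] / -1175 = -0.002128
∂h/∂y = [(-5)·(+1.5) − (-95)·(+0.4)] / -1175 = -0.02596
Flow direction (−∇h) has components (+0.002128 E, +0.02596 N).
Azimuth = atan2(E, N) = atan2(+0.002128, +0.02596) = 4.7° ≈ 005°.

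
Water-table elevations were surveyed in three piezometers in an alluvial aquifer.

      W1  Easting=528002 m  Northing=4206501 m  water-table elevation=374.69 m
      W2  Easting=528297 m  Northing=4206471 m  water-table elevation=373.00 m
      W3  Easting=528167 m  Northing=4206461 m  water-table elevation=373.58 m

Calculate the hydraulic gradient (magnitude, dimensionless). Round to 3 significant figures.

0.00868

Differences from W1: to W2 (Δx, Δy, Δh) = (295, -30, -1.69); to W3 = (165, -40, -1.11).
Solve a·Δx + b·Δy = Δh: det = 295·(-40) − 165·(-30) = -6850.
∂h/∂x = [(-1.69)·(-40) − (-1.11)·(-30)] / -6850 = -0.005007
∂h/∂y = [295·(-1.11) − 165·(-1.69)] / -6850 = +0.007095
|∇h| = √(-0.005007² + 0.007095²) = 0.008684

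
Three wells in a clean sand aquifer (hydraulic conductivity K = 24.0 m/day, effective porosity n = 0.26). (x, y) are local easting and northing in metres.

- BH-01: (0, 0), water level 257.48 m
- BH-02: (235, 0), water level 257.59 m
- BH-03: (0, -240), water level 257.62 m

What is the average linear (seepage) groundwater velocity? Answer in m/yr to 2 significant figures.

∂h/∂x = (257.59 − 257.48) / (235 − 0) = +0.0004681
∂h/∂y = (257.62 − 257.48) / (-240 − 0) = -0.0005833
|∇h| = √(0.0004681² + -0.0005833²) = 0.0007479
Seepage velocity v = K·i/n = 24.0 × 0.0007479 / 0.26 = 0.06904 m/day = 25.22 m/yr.

25 m/yr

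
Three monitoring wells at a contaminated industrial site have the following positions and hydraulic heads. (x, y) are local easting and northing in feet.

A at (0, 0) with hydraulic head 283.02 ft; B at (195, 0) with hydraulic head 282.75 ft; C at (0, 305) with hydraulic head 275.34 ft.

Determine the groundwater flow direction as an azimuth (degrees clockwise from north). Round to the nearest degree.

∂h/∂x = (282.75 − 283.02) / (195 − 0) = -0.001385
∂h/∂y = (275.34 − 283.02) / (305 − 0) = -0.02518
Flow direction (−∇h) has components (+0.001385 E, +0.02518 N).
Azimuth = atan2(E, N) = atan2(+0.001385, +0.02518) = 3.1° ≈ 003°.

003°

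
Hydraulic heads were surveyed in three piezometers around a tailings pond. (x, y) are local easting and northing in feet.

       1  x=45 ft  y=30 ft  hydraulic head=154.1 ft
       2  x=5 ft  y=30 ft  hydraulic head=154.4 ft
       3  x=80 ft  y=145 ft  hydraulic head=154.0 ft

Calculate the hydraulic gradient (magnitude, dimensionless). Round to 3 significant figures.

Differences from 1: to 2 (Δx, Δy, Δh) = (-40, 0, +0.3); to 3 = (35, 115, -0.1).
Solve a·Δx + b·Δy = Δh: det = (-40)·115 − 35·0 = -4600.
∂h/∂x = [(+0.3)·115 − (-0.1)·0] / -4600 = -0.007500
∂h/∂y = [(-40)·(-0.1) − 35·(+0.3)] / -4600 = +0.001413
|∇h| = √(-0.007500² + 0.001413²) = 0.007632

0.00763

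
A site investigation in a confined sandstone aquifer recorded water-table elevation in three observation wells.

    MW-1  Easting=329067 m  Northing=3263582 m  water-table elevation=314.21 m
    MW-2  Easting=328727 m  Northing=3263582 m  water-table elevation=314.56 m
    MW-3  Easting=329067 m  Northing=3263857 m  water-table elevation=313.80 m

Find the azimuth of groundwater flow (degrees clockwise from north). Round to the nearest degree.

∂h/∂x = (314.56 − 314.21) / (328727 − 329067) = -0.001029
∂h/∂y = (313.80 − 314.21) / (3263857 − 3263582) = -0.001491
Flow direction (−∇h) has components (+0.001029 E, +0.001491 N).
Azimuth = atan2(E, N) = atan2(+0.001029, +0.001491) = 34.6° ≈ 035°.

035°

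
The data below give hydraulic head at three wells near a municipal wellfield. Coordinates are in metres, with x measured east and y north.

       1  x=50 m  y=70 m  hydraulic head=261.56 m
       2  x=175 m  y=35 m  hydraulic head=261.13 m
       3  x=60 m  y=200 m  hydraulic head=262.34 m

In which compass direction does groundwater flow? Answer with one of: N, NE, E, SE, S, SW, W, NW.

Taking 1 as reference: 2−1 = (125, -35, -0.43); 3−1 = (10, 130, +0.78).
Solve a·Δx + b·Δy = Δh: det = 125·130 − 10·(-35) = 16600.
∂h/∂x = [(-0.43)·130 − (+0.78)·(-35)] / 16600 = -0.001723
∂h/∂y = [125·(+0.78) − 10·(-0.43)] / 16600 = +0.006133
Flow = −∇h = (+0.001723 east, -0.006133 north), which points south.

S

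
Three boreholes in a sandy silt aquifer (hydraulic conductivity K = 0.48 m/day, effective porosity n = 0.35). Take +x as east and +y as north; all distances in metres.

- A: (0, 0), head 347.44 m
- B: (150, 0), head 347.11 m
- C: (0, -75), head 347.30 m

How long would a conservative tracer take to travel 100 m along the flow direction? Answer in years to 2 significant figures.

69 years

∂h/∂x = (347.11 − 347.44) / (150 − 0) = -0.002200
∂h/∂y = (347.30 − 347.44) / (-75 − 0) = +0.001867
|∇h| = √(-0.002200² + 0.001867²) = 0.002885
Seepage velocity v = K·i/n = 0.48 × 0.002885 / 0.35 = 0.003957 m/day.
t = 100 / 0.003957 = 2.527e+04 days = 69.2 years.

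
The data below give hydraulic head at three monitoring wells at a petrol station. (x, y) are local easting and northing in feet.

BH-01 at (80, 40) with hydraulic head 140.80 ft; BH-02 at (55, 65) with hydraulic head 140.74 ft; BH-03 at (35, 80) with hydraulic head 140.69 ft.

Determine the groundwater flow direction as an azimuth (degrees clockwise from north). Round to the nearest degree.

Differences from BH-01: to BH-02 (Δx, Δy, Δh) = (-25, 25, -0.06); to BH-03 = (-45, 40, -0.11).
Determinant of the coordinate differences = (-25)·40 − (-45)·25 = 125.
∂h/∂x = [(-0.06)·40 − (-0.11)·25] / 125 = +0.002800
∂h/∂y = [(-25)·(-0.11) − (-45)·(-0.06)] / 125 = +0.0004000
Flow direction (−∇h) has components (-0.002800 E, -0.0004000 N).
Azimuth = atan2(E, N) = atan2(-0.002800, -0.0004000) = 261.9° ≈ 262°.

262°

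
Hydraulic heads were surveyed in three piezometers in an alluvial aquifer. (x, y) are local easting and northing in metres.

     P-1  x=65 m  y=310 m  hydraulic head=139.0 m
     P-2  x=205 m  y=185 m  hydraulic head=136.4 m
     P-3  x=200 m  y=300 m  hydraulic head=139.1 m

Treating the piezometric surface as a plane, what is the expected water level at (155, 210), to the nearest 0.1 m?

136.9 m

With h = a·x + b·y + c and P-1 as origin, the differences give:
  140·a + (-125)·b = -2.6
  135·a + (-10)·b = +0.1
Eliminate b (×(-10) and ×(-125), subtract): 15475·a = 38.50 → a = ∂h/∂x = +0.002488
Back-substitute: b = ∂h/∂y = +0.02359.
h(155, 210) = 139.0 + (+0.002488)·(90) + (+0.02359)·(-100) = 139.0 +0.224 -2.359 = 136.865 m.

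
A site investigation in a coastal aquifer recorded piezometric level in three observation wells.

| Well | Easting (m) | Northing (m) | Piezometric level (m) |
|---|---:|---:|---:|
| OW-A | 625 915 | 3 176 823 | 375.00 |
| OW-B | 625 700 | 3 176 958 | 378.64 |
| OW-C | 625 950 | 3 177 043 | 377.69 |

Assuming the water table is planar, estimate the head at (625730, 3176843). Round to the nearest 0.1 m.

376.8 m

With h = a·x + b·y + c and OW-A as origin, the differences give:
  (-215)·a + 135·b = +3.64
  35·a + 220·b = +2.69
Eliminate b (×220 and ×135, subtract): -52025·a = 437.650 → a = ∂h/∂x = -0.008412
Back-substitute: b = ∂h/∂y = +0.01357.
h(625730, 3176843) = 375.00 + (-0.008412)·(-185) + (+0.01357)·(20) = 375.00 +1.556 +0.271 = 376.828 m.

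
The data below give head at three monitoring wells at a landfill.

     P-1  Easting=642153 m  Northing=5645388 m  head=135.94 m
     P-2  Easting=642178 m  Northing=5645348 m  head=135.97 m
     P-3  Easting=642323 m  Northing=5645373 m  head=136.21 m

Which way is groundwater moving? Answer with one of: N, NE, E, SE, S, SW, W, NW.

W

Differences from P-1: to P-2 (Δx, Δy, Δh) = (25, -40, +0.03); to P-3 = (170, -15, +0.27).
Solve a·Δx + b·Δy = Δh: det = 25·(-15) − 170·(-40) = 6425.
∂h/∂x = [(+0.03)·(-15) − (+0.27)·(-40)] / 6425 = +0.001611
∂h/∂y = [25·(+0.27) − 170·(+0.03)] / 6425 = +0.0002568
Flow = −∇h = (-0.001611 east, -0.0002568 north), which points west.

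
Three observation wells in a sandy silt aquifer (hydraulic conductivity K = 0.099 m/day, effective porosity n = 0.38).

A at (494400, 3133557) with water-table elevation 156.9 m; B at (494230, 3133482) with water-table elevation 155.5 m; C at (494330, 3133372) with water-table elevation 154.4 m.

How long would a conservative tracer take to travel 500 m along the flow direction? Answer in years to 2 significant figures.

Taking A as reference: B−A = (-170, -75, -1.4); C−A = (-70, -185, -2.5).
Determinant of the coordinate differences = (-170)·(-185) − (-70)·(-75) = 26200.
∂h/∂x = [(-1.4)·(-185) − (-2.5)·(-75)] / 26200 = +0.002729
∂h/∂y = [(-170)·(-2.5) − (-70)·(-1.4)] / 26200 = +0.01248
|∇h| = √(0.002729² + 0.01248²) = 0.01277
Seepage velocity v = K·i/n = 0.099 × 0.01277 / 0.38 = 0.003327 m/day.
t = 500 / 0.003327 = 1.503e+05 days = 411 years.

410 years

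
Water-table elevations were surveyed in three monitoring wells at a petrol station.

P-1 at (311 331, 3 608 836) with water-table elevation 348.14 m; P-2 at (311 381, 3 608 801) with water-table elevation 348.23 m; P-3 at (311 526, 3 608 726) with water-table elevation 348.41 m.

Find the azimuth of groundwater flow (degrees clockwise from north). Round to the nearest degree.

006°

Differences from P-1: to P-2 (Δx, Δy, Δh) = (50, -35, +0.09); to P-3 = (195, -110, +0.27).
Determinant of the coordinate differences = 50·(-110) − 195·(-35) = 1325.
∂h/∂x = [(+0.09)·(-110) − (+0.27)·(-35)] / 1325 = -0.0003396
∂h/∂y = [50·(+0.27) − 195·(+0.09)] / 1325 = -0.003057
Flow direction (−∇h) has components (+0.0003396 E, +0.003057 N).
Azimuth = atan2(E, N) = atan2(+0.0003396, +0.003057) = 6.3° ≈ 006°.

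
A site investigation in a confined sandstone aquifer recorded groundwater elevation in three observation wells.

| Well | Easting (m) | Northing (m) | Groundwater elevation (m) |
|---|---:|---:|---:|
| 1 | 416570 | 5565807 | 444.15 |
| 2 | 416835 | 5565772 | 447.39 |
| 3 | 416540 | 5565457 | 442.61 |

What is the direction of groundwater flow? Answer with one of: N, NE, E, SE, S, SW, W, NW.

Taking 1 as reference: 2−1 = (265, -35, +3.24); 3−1 = (-30, -350, -1.54).
Solve a·Δx + b·Δy = Δh: det = 265·(-350) − (-30)·(-35) = -93800.
∂h/∂x = [(+3.24)·(-350) − (-1.54)·(-35)] / -93800 = +0.01266
∂h/∂y = [265·(-1.54) − (-30)·(+3.24)] / -93800 = +0.003314
Flow = −∇h = (-0.01266 east, -0.003314 north), which points west.

W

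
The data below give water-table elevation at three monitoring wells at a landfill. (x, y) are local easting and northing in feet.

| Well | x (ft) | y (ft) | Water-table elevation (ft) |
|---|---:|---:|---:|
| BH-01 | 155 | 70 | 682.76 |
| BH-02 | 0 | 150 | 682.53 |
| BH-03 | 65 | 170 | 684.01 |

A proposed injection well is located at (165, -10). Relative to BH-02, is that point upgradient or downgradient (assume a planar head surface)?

downgradient

Three-point gradient (reference BH-01): Δ to BH-02 = (-155, 80, -0.23), Δ to BH-03 = (-90, 100, +1.25).
∂h/∂x = +0.01482, ∂h/∂y = +0.02584 (det = -8300).
Head at (165, -10) = 682.76 + (+0.01482)·(10) + (+0.02584)·(-80) = 680.84 ft.
That is lower than the 682.53 ft at BH-02, so the point is downgradient.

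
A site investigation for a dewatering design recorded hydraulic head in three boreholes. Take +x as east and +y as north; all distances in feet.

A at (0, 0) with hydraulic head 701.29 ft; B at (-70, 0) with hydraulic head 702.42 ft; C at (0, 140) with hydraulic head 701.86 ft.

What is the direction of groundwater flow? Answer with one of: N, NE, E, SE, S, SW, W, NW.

∂h/∂x = (702.42 − 701.29) / (-70 − 0) = -0.01614
∂h/∂y = (701.86 − 701.29) / (140 − 0) = +0.004071
Flow = −∇h = (+0.01614 east, -0.004071 north), which points east.

E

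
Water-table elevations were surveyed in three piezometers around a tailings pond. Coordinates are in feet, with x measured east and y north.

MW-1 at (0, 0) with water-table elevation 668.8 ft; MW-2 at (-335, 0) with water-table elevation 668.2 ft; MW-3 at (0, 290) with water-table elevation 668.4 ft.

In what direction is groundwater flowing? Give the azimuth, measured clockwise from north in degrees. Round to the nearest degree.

308°

∂h/∂x = (668.2 − 668.8) / (-335 − 0) = +0.001791
∂h/∂y = (668.4 − 668.8) / (290 − 0) = -0.001379
Flow direction (−∇h) has components (-0.001791 E, +0.001379 N).
Azimuth = atan2(E, N) = atan2(-0.001791, +0.001379) = 307.6° ≈ 308°.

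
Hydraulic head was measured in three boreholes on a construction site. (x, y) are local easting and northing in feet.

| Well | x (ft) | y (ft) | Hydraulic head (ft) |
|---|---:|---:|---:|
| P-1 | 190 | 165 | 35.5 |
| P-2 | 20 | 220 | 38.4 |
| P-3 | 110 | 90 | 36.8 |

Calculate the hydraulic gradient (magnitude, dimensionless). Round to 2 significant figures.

0.017

With h = a·x + b·y + c and P-1 as origin, the differences give:
  (-170)·a + 55·b = +2.9
  (-80)·a + (-75)·b = +1.3
Eliminate b (×(-75) and ×55, subtract): 17150·a = -289.00 → a = ∂h/∂x = -0.01685
Back-substitute: b = ∂h/∂y = +0.0006414.
|∇h| = √(-0.01685² + 0.0006414²) = 0.01686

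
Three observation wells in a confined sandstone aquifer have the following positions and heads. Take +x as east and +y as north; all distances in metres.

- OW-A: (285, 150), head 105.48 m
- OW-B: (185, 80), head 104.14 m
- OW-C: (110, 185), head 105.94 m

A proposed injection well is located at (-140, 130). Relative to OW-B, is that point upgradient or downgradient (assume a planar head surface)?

upgradient

Three-point gradient (reference OW-A): Δ to OW-B = (-100, -70, -1.34), Δ to OW-C = (-175, 35, +0.46).
∂h/∂x = +0.0009333, ∂h/∂y = +0.01781 (det = -15750).
Head at (-140, 130) = 105.48 + (+0.0009333)·(-425) + (+0.01781)·(-20) = 104.73 m.
That is higher than the 104.14 m at OW-B, so the point is upgradient.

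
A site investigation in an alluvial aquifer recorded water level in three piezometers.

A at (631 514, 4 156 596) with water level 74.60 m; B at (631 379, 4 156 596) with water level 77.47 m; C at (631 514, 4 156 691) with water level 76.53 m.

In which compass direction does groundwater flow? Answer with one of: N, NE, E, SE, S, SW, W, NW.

SE

∂h/∂x = (77.47 − 74.60) / (631379 − 631514) = -0.02126
∂h/∂y = (76.53 − 74.60) / (4156691 − 4156596) = +0.02032
Flow = −∇h = (+0.02126 east, -0.02032 north), which points southeast.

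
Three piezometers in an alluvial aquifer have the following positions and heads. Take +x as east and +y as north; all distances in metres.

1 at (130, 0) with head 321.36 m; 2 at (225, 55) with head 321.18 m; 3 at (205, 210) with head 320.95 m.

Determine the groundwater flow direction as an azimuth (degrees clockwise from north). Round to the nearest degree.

031°

Three-point gradient (reference 1): Δ to 2 = (95, 55, -0.18), Δ to 3 = (75, 210, -0.41).
∂h/∂x = -0.0009637, ∂h/∂y = -0.001608 (det = 15825).
Flow direction (−∇h) has components (+0.0009637 E, +0.001608 N).
Azimuth = atan2(E, N) = atan2(+0.0009637, +0.001608) = 30.9° ≈ 031°.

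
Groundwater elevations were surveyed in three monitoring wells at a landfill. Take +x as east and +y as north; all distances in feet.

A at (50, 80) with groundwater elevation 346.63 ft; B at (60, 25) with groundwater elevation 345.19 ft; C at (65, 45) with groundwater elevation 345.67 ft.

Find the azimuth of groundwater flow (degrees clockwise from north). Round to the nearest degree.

169°

With h = a·x + b·y + c and A as origin, the differences give:
  10·a + (-55)·b = -1.44
  15·a + (-35)·b = -0.96
Eliminate b (×(-35) and ×(-55), subtract): 475·a = -2.400 → a = ∂h/∂x = -0.005053
Back-substitute: b = ∂h/∂y = +0.02526.
Flow direction (−∇h) has components (+0.005053 E, -0.02526 N).
Azimuth = atan2(E, N) = atan2(+0.005053, -0.02526) = 168.7° ≈ 169°.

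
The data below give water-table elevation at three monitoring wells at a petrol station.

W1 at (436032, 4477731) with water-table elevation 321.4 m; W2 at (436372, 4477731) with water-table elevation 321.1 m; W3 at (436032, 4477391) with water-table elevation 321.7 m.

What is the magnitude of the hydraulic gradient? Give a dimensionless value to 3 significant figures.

∂h/∂x = (321.1 − 321.4) / (436372 − 436032) = -0.0008824
∂h/∂y = (321.7 − 321.4) / (4477391 − 4477731) = -0.0008824
|∇h| = √(-0.0008824² + -0.0008824²) = 0.001248

0.00125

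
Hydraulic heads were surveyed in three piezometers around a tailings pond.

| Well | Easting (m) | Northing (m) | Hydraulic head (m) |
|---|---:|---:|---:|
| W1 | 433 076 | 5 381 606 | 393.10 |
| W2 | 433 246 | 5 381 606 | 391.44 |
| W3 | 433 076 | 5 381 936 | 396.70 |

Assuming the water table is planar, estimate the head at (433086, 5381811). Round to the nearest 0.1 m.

395.2 m

∂h/∂x = (391.44 − 393.10) / (433246 − 433076) = -0.009765
∂h/∂y = (396.70 − 393.10) / (5381936 − 5381606) = +0.01091
h(433086, 5381811) = 393.10 + (-0.009765)·(10) + (+0.01091)·(205) = 393.10 -0.098 +2.236 = 395.239 m.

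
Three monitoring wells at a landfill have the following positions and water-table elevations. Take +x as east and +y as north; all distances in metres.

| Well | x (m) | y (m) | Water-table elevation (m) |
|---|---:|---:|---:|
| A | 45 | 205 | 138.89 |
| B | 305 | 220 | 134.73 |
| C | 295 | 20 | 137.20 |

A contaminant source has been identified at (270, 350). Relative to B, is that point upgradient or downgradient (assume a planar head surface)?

downgradient

Differences from A: to B (Δx, Δy, Δh) = (260, 15, -4.16); to C = (250, -185, -1.69).
Solve a·Δx + b·Δy = Δh: det = 260·(-185) − 250·15 = -51850.
∂h/∂x = [(-4.16)·(-185) − (-1.69)·15] / -51850 = -0.01533
∂h/∂y = [260·(-1.69) − 250·(-4.16)] / -51850 = -0.01158
Head at (270, 350) = 138.89 + (-0.01533)·(225) + (-0.01158)·(145) = 133.76 m.
That is lower than the 134.73 m at B, so the point is downgradient.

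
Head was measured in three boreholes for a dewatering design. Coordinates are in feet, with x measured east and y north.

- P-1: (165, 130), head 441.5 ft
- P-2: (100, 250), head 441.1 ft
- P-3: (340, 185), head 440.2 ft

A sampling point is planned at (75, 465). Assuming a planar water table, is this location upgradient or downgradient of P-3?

With h = a·x + b·y + c and P-1 as origin, the differences give:
  (-65)·a + 120·b = -0.4
  175·a + 55·b = -1.3
Eliminate b (×55 and ×120, subtract): -24575·a = 134.00 → a = ∂h/∂x = -0.005453
Back-substitute: b = ∂h/∂y = -0.006287.
Head at (75, 465) = 441.5 + (-0.005453)·(-90) + (-0.006287)·(335) = 439.88 ft.
That is lower than the 440.2 ft at P-3, so the point is downgradient.

downgradient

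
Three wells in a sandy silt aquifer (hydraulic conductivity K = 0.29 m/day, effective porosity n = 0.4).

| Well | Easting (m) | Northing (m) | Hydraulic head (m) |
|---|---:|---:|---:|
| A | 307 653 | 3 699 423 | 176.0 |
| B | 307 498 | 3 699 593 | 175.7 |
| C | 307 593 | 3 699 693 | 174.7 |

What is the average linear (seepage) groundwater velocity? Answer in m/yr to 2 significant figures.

Differences from A: to B (Δx, Δy, Δh) = (-155, 170, -0.3); to C = (-60, 270, -1.3).
Solve a·Δx + b·Δy = Δh: det = (-155)·270 − (-60)·170 = -31650.
∂h/∂x = [(-0.3)·270 − (-1.3)·170] / -31650 = -0.004423
∂h/∂y = [(-155)·(-1.3) − (-60)·(-0.3)] / -31650 = -0.005798
|∇h| = √(-0.004423² + -0.005798²) = 0.007292
Seepage velocity v = K·i/n = 0.29 × 0.007292 / 0.4 = 0.005287 m/day = 1.931 m/yr.

1.9 m/yr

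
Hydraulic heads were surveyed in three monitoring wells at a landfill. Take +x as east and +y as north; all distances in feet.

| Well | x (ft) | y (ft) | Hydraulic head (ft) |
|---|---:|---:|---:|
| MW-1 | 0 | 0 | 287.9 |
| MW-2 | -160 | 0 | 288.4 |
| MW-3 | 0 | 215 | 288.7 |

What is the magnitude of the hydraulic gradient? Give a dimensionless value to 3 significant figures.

∂h/∂x = (288.4 − 287.9) / (-160 − 0) = -0.003125
∂h/∂y = (288.7 − 287.9) / (215 − 0) = +0.003721
|∇h| = √(-0.003125² + 0.003721²) = 0.004859

0.00486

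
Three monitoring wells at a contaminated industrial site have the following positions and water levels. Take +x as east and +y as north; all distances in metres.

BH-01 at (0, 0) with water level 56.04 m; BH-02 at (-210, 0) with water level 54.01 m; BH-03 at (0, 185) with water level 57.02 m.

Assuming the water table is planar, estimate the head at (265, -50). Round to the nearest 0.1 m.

∂h/∂x = (54.01 − 56.04) / (-210 − 0) = +0.009667
∂h/∂y = (57.02 − 56.04) / (185 − 0) = +0.005297
h(265, -50) = 56.04 + (+0.009667)·(265) + (+0.005297)·(-50) = 56.04 +2.562 -0.265 = 58.337 m.

58.3 m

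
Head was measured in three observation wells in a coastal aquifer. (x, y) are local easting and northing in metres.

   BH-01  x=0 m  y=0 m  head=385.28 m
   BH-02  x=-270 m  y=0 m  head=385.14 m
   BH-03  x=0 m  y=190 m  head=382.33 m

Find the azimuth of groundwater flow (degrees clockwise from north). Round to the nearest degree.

358°

∂h/∂x = (385.14 − 385.28) / (-270 − 0) = +0.0005185
∂h/∂y = (382.33 − 385.28) / (190 − 0) = -0.01553
Flow direction (−∇h) has components (-0.0005185 E, +0.01553 N).
Azimuth = atan2(E, N) = atan2(-0.0005185, +0.01553) = 358.1° ≈ 358°.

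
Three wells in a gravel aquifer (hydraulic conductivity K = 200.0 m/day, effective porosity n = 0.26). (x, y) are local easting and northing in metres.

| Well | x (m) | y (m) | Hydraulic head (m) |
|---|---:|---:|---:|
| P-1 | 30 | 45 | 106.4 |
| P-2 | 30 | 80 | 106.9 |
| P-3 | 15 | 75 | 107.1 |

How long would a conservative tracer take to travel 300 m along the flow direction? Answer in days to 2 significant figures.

Differences from P-1: to P-2 (Δx, Δy, Δh) = (0, 35, +0.5); to P-3 = (-15, 30, +0.7).
Solve a·Δx + b·Δy = Δh: det = 0·30 − (-15)·35 = 525.
∂h/∂x = [(+0.5)·30 − (+0.7)·35] / 525 = -0.01810
∂h/∂y = [0·(+0.7) − (-15)·(+0.5)] / 525 = +0.01429
|∇h| = √(-0.01810² + 0.01429²) = 0.02306
Seepage velocity v = K·i/n = 200.0 × 0.02306 / 0.26 = 17.74 m/day.
t = 300 / 17.74 = 16.91 days.

17 days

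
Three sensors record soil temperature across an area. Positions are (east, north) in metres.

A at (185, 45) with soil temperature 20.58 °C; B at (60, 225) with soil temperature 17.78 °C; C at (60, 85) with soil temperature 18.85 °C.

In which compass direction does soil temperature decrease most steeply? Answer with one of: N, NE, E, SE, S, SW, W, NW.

Taking A as reference: B−A = (-125, 180, -2.80); C−A = (-125, 40, -1.73).
Solve a·Δx + b·Δy = ΔT: det = (-125)·40 − (-125)·180 = 17500.
∂T/∂x = [(-2.80)·40 − (-1.73)·180] / 17500 = +0.01139
∂T/∂y = [(-125)·(-1.73) − (-125)·(-2.80)] / 17500 = -0.007643
Steepest decrease is along −∇f = (-0.01139 E, +0.007643 N) → northwest.

NW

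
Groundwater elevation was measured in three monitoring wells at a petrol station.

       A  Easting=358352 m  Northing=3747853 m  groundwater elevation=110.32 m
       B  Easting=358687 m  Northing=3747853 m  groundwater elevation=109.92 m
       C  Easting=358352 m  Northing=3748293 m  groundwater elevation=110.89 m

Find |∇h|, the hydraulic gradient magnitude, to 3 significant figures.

∂h/∂x = (109.92 − 110.32) / (358687 − 358352) = -0.001194
∂h/∂y = (110.89 − 110.32) / (3748293 − 3747853) = +0.001295
|∇h| = √(-0.001194² + 0.001295²) = 0.001761

0.00176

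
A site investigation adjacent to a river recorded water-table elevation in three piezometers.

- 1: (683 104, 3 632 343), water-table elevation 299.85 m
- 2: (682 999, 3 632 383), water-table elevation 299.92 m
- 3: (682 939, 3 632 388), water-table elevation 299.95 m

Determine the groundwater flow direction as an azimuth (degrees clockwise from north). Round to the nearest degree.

141°

Three-point gradient (reference 1): Δ to 2 = (-105, 40, +0.07), Δ to 3 = (-165, 45, +0.10).
∂h/∂x = -0.0004533, ∂h/∂y = +0.0005600 (det = 1875).
Flow direction (−∇h) has components (+0.0004533 E, -0.0005600 N).
Azimuth = atan2(E, N) = atan2(+0.0004533, -0.0005600) = 141.0° ≈ 141°.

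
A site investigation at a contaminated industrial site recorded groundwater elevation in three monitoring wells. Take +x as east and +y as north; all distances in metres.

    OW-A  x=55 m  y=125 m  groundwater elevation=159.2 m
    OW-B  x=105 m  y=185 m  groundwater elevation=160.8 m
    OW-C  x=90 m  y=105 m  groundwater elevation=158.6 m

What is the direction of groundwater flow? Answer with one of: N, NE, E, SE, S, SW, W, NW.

S

Taking OW-A as reference: OW-B−OW-A = (50, 60, +1.6); OW-C−OW-A = (35, -20, -0.6).
Solve a·Δx + b·Δy = Δh: det = 50·(-20) − 35·60 = -3100.
∂h/∂x = [(+1.6)·(-20) − (-0.6)·60] / -3100 = -0.001290
∂h/∂y = [50·(-0.6) − 35·(+1.6)] / -3100 = +0.02774
Flow = −∇h = (+0.001290 east, -0.02774 north), which points south.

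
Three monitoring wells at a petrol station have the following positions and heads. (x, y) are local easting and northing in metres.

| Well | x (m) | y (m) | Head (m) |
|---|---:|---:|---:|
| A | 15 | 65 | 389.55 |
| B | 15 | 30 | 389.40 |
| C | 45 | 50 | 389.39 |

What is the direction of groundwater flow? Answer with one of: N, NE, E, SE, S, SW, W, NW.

SE

With h = a·x + b·y + c and A as origin, the differences give:
  0·a + (-35)·b = -0.15
  30·a + (-15)·b = -0.16
Eliminate b (×(-15) and ×(-35), subtract): 1050·a = -3.350 → a = ∂h/∂x = -0.003190
Back-substitute: b = ∂h/∂y = +0.004286.
Flow = −∇h = (+0.003190 east, -0.004286 north), which points southeast.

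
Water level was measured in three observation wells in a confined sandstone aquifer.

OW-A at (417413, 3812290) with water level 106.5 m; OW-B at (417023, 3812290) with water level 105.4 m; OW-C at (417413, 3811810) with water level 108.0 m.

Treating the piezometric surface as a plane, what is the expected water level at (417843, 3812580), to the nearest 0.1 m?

106.8 m

∂h/∂x = (105.4 − 106.5) / (417023 − 417413) = +0.002821
∂h/∂y = (108.0 − 106.5) / (3811810 − 3812290) = -0.003125
h(417843, 3812580) = 106.5 + (+0.002821)·(430) + (-0.003125)·(290) = 106.5 +1.213 -0.906 = 106.807 m.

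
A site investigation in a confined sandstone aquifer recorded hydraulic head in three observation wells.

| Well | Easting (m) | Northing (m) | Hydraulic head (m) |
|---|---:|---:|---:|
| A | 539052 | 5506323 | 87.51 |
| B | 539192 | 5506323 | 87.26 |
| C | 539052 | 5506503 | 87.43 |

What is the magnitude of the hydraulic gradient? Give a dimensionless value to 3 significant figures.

∂h/∂x = (87.26 − 87.51) / (539192 − 539052) = -0.001786
∂h/∂y = (87.43 − 87.51) / (5506503 − 5506323) = -0.0004444
|∇h| = √(-0.001786² + -0.0004444²) = 0.00184

0.00184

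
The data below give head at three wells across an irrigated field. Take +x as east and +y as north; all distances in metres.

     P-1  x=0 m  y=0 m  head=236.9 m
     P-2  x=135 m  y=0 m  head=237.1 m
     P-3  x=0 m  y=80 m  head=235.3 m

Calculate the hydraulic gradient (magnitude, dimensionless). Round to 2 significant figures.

0.020

∂h/∂x = (237.1 − 236.9) / (135 − 0) = +0.001481
∂h/∂y = (235.3 − 236.9) / (80 − 0) = -0.02000
|∇h| = √(0.001481² + -0.02000²) = 0.02005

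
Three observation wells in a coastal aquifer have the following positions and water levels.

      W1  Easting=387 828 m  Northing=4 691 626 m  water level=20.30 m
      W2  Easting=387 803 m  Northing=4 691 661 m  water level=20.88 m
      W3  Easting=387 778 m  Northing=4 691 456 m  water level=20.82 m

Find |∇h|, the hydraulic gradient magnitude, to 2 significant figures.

With h = a·x + b·y + c and W1 as origin, the differences give:
  (-25)·a + 35·b = +0.58
  (-50)·a + (-170)·b = +0.52
Eliminate b (×(-170) and ×35, subtract): 6000·a = -116.800 → a = ∂h/∂x = -0.01947
Back-substitute: b = ∂h/∂y = +0.002667.
|∇h| = √(-0.01947² + 0.002667²) = 0.01965

0.020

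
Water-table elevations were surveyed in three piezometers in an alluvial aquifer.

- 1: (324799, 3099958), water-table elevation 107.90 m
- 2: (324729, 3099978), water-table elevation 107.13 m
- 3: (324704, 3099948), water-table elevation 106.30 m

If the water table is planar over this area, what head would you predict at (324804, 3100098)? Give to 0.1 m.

Three-point gradient (reference 1): Δ to 2 = (-70, 20, -0.77), Δ to 3 = (-95, -10, -1.60).
∂h/∂x = +0.01527, ∂h/∂y = +0.01494 (det = 2600).
h(324804, 3100098) = 107.90 + (+0.01527)·(5) + (+0.01494)·(140) = 107.90 +0.076 +2.092 = 110.068 m.

110.1 m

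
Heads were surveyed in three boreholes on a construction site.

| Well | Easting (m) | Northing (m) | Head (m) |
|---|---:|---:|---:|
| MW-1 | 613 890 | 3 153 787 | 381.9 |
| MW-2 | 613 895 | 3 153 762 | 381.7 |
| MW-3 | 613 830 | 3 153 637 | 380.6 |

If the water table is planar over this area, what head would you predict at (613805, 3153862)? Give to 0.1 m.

With h = a·x + b·y + c and MW-1 as origin, the differences give:
  5·a + (-25)·b = -0.2
  (-60)·a + (-150)·b = -1.3
Eliminate b (×(-150) and ×(-25), subtract): -2250·a = -2.50 → a = ∂h/∂x = +0.001111
Back-substitute: b = ∂h/∂y = +0.008222.
h(613805, 3153862) = 381.9 + (+0.001111)·(-85) + (+0.008222)·(75) = 381.9 -0.094 +0.617 = 382.422 m.

382.4 m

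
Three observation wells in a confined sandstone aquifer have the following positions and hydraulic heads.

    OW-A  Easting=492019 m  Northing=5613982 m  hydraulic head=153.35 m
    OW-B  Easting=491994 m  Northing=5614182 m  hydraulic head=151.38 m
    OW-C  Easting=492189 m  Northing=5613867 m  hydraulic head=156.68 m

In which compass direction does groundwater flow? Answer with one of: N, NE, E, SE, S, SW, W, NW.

NW

Taking OW-A as reference: OW-B−OW-A = (-25, 200, -1.97); OW-C−OW-A = (170, -115, +3.33).
Solve a·Δx + b·Δy = Δh: det = (-25)·(-115) − 170·200 = -31125.
∂h/∂x = [(-1.97)·(-115) − (+3.33)·200] / -31125 = +0.01412
∂h/∂y = [(-25)·(+3.33) − 170·(-1.97)] / -31125 = -0.008085
Flow = −∇h = (-0.01412 east, +0.008085 north), which points northwest.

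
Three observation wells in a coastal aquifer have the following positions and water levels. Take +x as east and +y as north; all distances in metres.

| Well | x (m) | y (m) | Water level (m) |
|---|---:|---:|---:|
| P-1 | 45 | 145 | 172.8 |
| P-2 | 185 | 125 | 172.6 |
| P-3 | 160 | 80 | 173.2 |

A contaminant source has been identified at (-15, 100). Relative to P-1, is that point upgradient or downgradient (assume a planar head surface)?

upgradient

Taking P-1 as reference: P-2−P-1 = (140, -20, -0.2); P-3−P-1 = (115, -65, +0.4).
Solve a·Δx + b·Δy = Δh: det = 140·(-65) − 115·(-20) = -6800.
∂h/∂x = [(-0.2)·(-65) − (+0.4)·(-20)] / -6800 = -0.003088
∂h/∂y = [140·(+0.4) − 115·(-0.2)] / -6800 = -0.01162
Head at (-15, 100) = 172.8 + (-0.003088)·(-60) + (-0.01162)·(-45) = 173.51 m.
That is higher than the 172.8 m at P-1, so the point is upgradient.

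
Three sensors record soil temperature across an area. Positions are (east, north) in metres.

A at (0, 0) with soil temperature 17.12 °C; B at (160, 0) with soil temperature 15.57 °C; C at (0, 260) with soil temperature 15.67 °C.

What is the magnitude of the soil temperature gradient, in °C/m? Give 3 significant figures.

0.0112 °C/m

∂T/∂x = (15.57 − 17.12) / (160 − 0) = -0.009688
∂T/∂y = (15.67 − 17.12) / (260 − 0) = -0.005577
|∇f| = √(-0.009688² + -0.005577²) = 0.01118 °C/m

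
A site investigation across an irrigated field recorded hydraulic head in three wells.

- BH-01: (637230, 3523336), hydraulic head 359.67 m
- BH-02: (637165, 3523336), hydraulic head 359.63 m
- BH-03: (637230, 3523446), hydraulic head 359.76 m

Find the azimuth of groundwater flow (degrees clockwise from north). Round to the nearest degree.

∂h/∂x = (359.63 − 359.67) / (637165 − 637230) = +0.0006154
∂h/∂y = (359.76 − 359.67) / (3523446 − 3523336) = +0.0008182
Flow direction (−∇h) has components (-0.0006154 E, -0.0008182 N).
Azimuth = atan2(E, N) = atan2(-0.0006154, -0.0008182) = 216.9° ≈ 217°.

217°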